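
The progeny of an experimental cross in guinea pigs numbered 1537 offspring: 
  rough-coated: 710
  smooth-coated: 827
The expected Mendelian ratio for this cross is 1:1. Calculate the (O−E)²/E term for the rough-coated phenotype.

Total ratio parts = 2. Expected numbers out of 1537:
  rough-coated: 1537 × 1/2 = 768.5
  smooth-coated: 1537 × 1/2 = 768.5
Contribution of rough-coated: (710 − 768.5)² / 768.5 = 4.4532

4.453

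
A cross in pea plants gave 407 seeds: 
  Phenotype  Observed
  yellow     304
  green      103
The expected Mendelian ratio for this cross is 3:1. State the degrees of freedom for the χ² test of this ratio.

A goodness-of-fit test with 2 phenotype classes has df = 2 − 1 = 1.

1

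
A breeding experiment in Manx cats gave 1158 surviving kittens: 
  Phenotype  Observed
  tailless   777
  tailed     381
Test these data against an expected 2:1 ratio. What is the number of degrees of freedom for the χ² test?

1

A goodness-of-fit test with 2 phenotype classes has df = 2 − 1 = 1.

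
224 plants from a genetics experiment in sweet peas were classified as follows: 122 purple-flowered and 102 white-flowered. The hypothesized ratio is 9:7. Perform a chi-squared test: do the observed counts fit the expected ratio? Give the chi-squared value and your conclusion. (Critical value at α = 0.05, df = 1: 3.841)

0.290; consistent

Total ratio parts = 16. Expected numbers out of 224:
  purple-flowered: 224 × 9/16 = 126
  white-flowered: 224 × 7/16 = 98
χ² = Σ (O − E)² / E
  purple-flowered: (122 − 126)² / 126 = 0.1270
  white-flowered: (102 − 98)² / 98 = 0.1633
χ² = 0.1270 + 0.1633 = 0.2903 ≈ 0.290
Degrees of freedom = 2 − 1 = 1; critical value at α = 0.05 is 3.841.
Since 0.290 < 3.841, we fail to reject the null hypothesis — the data are consistent with the 9:7 ratio.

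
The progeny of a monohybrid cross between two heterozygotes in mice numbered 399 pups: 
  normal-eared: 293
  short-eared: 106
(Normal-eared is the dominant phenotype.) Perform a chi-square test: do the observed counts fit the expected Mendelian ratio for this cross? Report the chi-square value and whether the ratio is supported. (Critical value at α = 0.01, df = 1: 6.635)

0.522; consistent

For a monohybrid cross between heterozygotes with complete dominance, the expected phenotypic ratio is 3:1.
Under the 3:1 hypothesis (Σ ratio = 4, N = 399):
  normal-eared: 399 × 3/4 = 299.25
  short-eared: 399 × 1/4 = 99.75
χ² = Σ (O − E)² / E
  normal-eared: (293 − 299.25)² / 299.25 = 0.1305
  short-eared: (106 − 99.75)² / 99.75 = 0.3916
χ² = 0.1305 + 0.3916 = 0.5221 ≈ 0.522
Degrees of freedom = 2 − 1 = 1; critical value at α = 0.01 is 6.635.
Since 0.522 < 6.635, we fail to reject the null hypothesis — the data are consistent with the 3:1 ratio.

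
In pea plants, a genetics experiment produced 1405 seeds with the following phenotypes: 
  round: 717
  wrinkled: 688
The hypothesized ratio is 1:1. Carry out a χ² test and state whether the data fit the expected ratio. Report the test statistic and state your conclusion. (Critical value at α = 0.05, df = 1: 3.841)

Under the 1:1 hypothesis (Σ ratio = 2, N = 1405):
  round: 1405 × 1/2 = 702.5
  wrinkled: 1405 × 1/2 = 702.5
χ² = Σ (O − E)² / E
  round: (717 − 702.5)² / 702.5 = 0.2993
  wrinkled: (688 − 702.5)² / 702.5 = 0.2993
χ² = 0.2993 + 0.2993 = 0.5986 ≈ 0.599
Degrees of freedom = 2 − 1 = 1; critical value at α = 0.05 is 3.841.
Since 0.599 < 3.841, we fail to reject the null hypothesis — the data are consistent with the 1:1 ratio.

0.599; consistent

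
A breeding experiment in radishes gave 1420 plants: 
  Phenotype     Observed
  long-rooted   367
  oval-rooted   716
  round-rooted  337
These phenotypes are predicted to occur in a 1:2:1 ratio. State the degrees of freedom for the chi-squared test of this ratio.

2

A goodness-of-fit test with 3 phenotype classes has df = 3 − 1 = 2.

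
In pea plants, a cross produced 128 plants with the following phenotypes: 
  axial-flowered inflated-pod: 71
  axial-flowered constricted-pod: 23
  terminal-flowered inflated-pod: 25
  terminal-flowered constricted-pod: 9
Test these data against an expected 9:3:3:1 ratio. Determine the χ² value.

0.222

Under the 9:3:3:1 hypothesis (Σ ratio = 16, N = 128):
  axial-flowered inflated-pod: 128 × 9/16 = 72
  axial-flowered constricted-pod: 128 × 3/16 = 24
  terminal-flowered inflated-pod: 128 × 3/16 = 24
  terminal-flowered constricted-pod: 128 × 1/16 = 8
χ² = Σ (O − E)² / E
  axial-flowered inflated-pod: (71 − 72)² / 72 = 0.0139
  axial-flowered constricted-pod: (23 − 24)² / 24 = 0.0417
  terminal-flowered inflated-pod: (25 − 24)² / 24 = 0.0417
  terminal-flowered constricted-pod: (9 − 8)² / 8 = 0.1250
χ² = 0.0139 + 0.0417 + 0.0417 + 0.1250 = 0.2223 ≈ 0.222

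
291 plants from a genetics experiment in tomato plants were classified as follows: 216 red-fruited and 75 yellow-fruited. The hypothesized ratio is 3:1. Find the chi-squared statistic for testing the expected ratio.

Total ratio parts = 4. Expected numbers out of 291:
  red-fruited: 291 × 3/4 = 218.25
  yellow-fruited: 291 × 1/4 = 72.75
χ² = Σ (O − E)² / E
  red-fruited: (216 − 218.25)² / 218.25 = 0.0232
  yellow-fruited: (75 − 72.75)² / 72.75 = 0.0696
χ² = 0.0232 + 0.0696 = 0.0928 ≈ 0.093

0.093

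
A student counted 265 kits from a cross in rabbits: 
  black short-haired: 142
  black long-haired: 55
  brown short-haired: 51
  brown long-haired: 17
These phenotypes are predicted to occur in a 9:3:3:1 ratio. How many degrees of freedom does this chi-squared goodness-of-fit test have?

A goodness-of-fit test with 4 phenotype classes has df = 4 − 1 = 3.

3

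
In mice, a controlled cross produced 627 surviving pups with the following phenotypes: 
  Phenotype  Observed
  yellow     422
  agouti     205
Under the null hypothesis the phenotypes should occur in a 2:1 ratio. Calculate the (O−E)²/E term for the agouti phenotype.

Under the 2:1 hypothesis (Σ ratio = 3, N = 627):
  yellow: 627 × 2/3 = 418
  agouti: 627 × 1/3 = 209
Contribution of agouti: (205 − 209)² / 209 = 0.0766

0.077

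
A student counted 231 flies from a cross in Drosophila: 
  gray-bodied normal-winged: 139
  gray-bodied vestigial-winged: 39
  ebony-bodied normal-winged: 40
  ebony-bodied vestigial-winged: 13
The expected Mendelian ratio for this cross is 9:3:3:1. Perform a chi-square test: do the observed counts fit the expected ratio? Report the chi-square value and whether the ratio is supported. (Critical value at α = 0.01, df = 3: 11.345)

Under the 9:3:3:1 hypothesis (Σ ratio = 16, N = 231):
  gray-bodied normal-winged: 231 × 9/16 = 129.9375
  gray-bodied vestigial-winged: 231 × 3/16 = 43.3125
  ebony-bodied normal-winged: 231 × 3/16 = 43.3125
  ebony-bodied vestigial-winged: 231 × 1/16 = 14.4375
χ² = Σ (O − E)² / E
  gray-bodied normal-winged: (139 − 129.9375)² / 129.9375 = 0.6321
  gray-bodied vestigial-winged: (39 − 43.3125)² / 43.3125 = 0.4294
  ebony-bodied normal-winged: (40 − 43.3125)² / 43.3125 = 0.2533
  ebony-bodied vestigial-winged: (13 − 14.4375)² / 14.4375 = 0.1431
χ² = 0.6321 + 0.4294 + 0.2533 + 0.1431 = 1.4579 ≈ 1.458
Degrees of freedom = 4 − 1 = 3; critical value at α = 0.01 is 11.345.
Since 1.458 < 11.345, we fail to reject the null hypothesis — the data are consistent with the 9:3:3:1 ratio.

1.458; consistent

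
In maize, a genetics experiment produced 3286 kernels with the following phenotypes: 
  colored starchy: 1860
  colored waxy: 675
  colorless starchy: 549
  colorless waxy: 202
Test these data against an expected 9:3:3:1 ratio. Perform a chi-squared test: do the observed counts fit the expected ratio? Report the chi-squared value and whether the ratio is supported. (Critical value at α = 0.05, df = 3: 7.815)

13.068; not consistent

The 9:3:3:1 ratio has 16 parts, so with N = 3286 the expected counts are:
  colored starchy: 3286 × 9/16 = 1848.375
  colored waxy: 3286 × 3/16 = 616.125
  colorless starchy: 3286 × 3/16 = 616.125
  colorless waxy: 3286 × 1/16 = 205.375
χ² = Σ (O − E)² / E
  colored starchy: (1860 − 1848.375)² / 1848.375 = 0.0731
  colored waxy: (675 − 616.125)² / 616.125 = 5.6259
  colorless starchy: (549 − 616.125)² / 616.125 = 7.3131
  colorless waxy: (202 − 205.375)² / 205.375 = 0.0555
χ² = 0.0731 + 5.6259 + 7.3131 + 0.0555 = 13.0676 ≈ 13.068
Degrees of freedom = 4 − 1 = 3; critical value at α = 0.05 is 7.815.
Since 13.068 > 7.815, we reject the null hypothesis — the data do not fit the 9:3:3:1 ratio.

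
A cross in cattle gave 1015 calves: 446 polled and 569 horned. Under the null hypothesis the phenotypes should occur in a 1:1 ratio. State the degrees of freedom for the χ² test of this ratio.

A goodness-of-fit test with 2 phenotype classes has df = 2 − 1 = 1.

1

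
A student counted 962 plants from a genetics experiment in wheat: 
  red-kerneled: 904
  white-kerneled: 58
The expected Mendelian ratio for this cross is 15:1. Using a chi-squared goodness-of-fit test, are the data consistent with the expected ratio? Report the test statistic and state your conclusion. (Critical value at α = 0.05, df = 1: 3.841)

The 15:1 ratio has 16 parts, so with N = 962 the expected counts are:
  red-kerneled: 962 × 15/16 = 901.875
  white-kerneled: 962 × 1/16 = 60.125
χ² = Σ (O − E)² / E
  red-kerneled: (904 − 901.875)² / 901.875 = 0.0050
  white-kerneled: (58 − 60.125)² / 60.125 = 0.0751
χ² = 0.0050 + 0.0751 = 0.0801 ≈ 0.080
Degrees of freedom = 2 − 1 = 1; critical value at α = 0.05 is 3.841.
Since 0.080 < 3.841, we fail to reject the null hypothesis — the data are consistent with the 15:1 ratio.

0.080; consistent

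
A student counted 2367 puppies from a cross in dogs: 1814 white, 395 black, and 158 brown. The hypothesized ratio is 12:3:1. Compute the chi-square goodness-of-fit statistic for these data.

Total ratio parts = 16. Expected numbers out of 2367:
  white: 2367 × 12/16 = 1775.25
  black: 2367 × 3/16 = 443.8125
  brown: 2367 × 1/16 = 147.9375
χ² = Σ (O − E)² / E
  white: (1814 − 1775.25)² / 1775.25 = 0.8458
  black: (395 − 443.8125)² / 443.8125 = 5.3686
  brown: (158 − 147.9375)² / 147.9375 = 0.6844
χ² = 0.8458 + 5.3686 + 0.6844 = 6.8988 ≈ 6.899

6.899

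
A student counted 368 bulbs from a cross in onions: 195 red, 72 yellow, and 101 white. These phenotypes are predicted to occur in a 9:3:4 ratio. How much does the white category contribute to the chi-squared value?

Under the 9:3:4 hypothesis (Σ ratio = 16, N = 368):
  red: 368 × 9/16 = 207
  yellow: 368 × 3/16 = 69
  white: 368 × 4/16 = 92
Contribution of white: (101 − 92)² / 92 = 0.8804

0.880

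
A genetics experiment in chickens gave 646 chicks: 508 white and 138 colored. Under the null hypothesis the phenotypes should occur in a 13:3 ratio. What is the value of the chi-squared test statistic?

2.894

The 13:3 ratio has 16 parts, so with N = 646 the expected counts are:
  white: 646 × 13/16 = 524.875
  colored: 646 × 3/16 = 121.125
χ² = Σ (O − E)² / E
  white: (508 − 524.875)² / 524.875 = 0.5425
  colored: (138 − 121.125)² / 121.125 = 2.3510
χ² = 0.5425 + 2.3510 = 2.8935 ≈ 2.894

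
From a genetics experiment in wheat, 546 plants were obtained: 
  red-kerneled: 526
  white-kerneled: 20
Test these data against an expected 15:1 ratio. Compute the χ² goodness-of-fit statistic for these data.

6.236

Total ratio parts = 16. Expected numbers out of 546:
  red-kerneled: 546 × 15/16 = 511.875
  white-kerneled: 546 × 1/16 = 34.125
χ² = Σ (O − E)² / E
  red-kerneled: (526 − 511.875)² / 511.875 = 0.3898
  white-kerneled: (20 − 34.125)² / 34.125 = 5.8466
χ² = 0.3898 + 5.8466 = 6.2364 ≈ 6.236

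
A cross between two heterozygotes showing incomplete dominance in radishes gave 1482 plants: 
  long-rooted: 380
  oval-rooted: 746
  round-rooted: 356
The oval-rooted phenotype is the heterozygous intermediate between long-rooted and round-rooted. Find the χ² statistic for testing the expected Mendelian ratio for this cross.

With incomplete dominance, a heterozygote × heterozygote cross gives a 1:2:1 phenotypic ratio.
Total ratio parts = 4. Expected numbers out of 1482:
  long-rooted: 1482 × 1/4 = 370.5
  oval-rooted: 1482 × 2/4 = 741
  round-rooted: 1482 × 1/4 = 370.5
χ² = Σ (O − E)² / E
  long-rooted: (380 − 370.5)² / 370.5 = 0.2436
  oval-rooted: (746 − 741)² / 741 = 0.0337
  round-rooted: (356 − 370.5)² / 370.5 = 0.5675
χ² = 0.2436 + 0.0337 + 0.5675 = 0.8448 ≈ 0.845

0.845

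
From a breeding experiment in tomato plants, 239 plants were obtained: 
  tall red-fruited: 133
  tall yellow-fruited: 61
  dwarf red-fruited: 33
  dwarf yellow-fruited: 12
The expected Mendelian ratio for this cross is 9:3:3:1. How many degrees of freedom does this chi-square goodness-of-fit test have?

A goodness-of-fit test with 4 phenotype classes has df = 4 − 1 = 3.

3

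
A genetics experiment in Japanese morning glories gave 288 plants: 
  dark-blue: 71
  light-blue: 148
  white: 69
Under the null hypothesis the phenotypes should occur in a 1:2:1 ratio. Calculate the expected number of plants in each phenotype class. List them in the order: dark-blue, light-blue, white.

Expected counts for N = 288 under a 1:2:1 ratio (total parts = 4):
  dark-blue: 288 × 1/4 = 72
  light-blue: 288 × 2/4 = 144
  white: 288 × 1/4 = 72

72, 144, 72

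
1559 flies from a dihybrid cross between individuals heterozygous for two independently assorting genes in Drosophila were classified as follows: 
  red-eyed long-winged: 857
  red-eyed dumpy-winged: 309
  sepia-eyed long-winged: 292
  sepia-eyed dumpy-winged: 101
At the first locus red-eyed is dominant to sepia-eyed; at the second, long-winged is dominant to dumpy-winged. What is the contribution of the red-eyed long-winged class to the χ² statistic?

A dihybrid F₂ with independent assortment and complete dominance at both loci gives a 9:3:3:1 phenotypic ratio.
Under the 9:3:3:1 hypothesis (Σ ratio = 16, N = 1559):
  red-eyed long-winged: 1559 × 9/16 = 876.9375
  red-eyed dumpy-winged: 1559 × 3/16 = 292.3125
  sepia-eyed long-winged: 1559 × 3/16 = 292.3125
  sepia-eyed dumpy-winged: 1559 × 1/16 = 97.4375
Contribution of red-eyed long-winged: (857 − 876.9375)² / 876.9375 = 0.4533

0.453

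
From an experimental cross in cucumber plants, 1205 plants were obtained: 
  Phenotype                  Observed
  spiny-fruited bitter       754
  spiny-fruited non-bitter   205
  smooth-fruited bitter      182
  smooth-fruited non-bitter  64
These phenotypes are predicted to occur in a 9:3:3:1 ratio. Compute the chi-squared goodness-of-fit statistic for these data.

The 9:3:3:1 ratio has 16 parts, so with N = 1205 the expected counts are:
  spiny-fruited bitter: 1205 × 9/16 = 677.8125
  spiny-fruited non-bitter: 1205 × 3/16 = 225.9375
  smooth-fruited bitter: 1205 × 3/16 = 225.9375
  smooth-fruited non-bitter: 1205 × 1/16 = 75.3125
χ² = Σ (O − E)² / E
  spiny-fruited bitter: (754 − 677.8125)² / 677.8125 = 8.5636
  spiny-fruited non-bitter: (205 − 225.9375)² / 225.9375 = 1.9403
  smooth-fruited bitter: (182 − 225.9375)² / 225.9375 = 8.5444
  smooth-fruited non-bitter: (64 − 75.3125)² / 75.3125 = 1.6992
χ² = 8.5636 + 1.9403 + 8.5444 + 1.6992 = 20.7475 ≈ 20.748

20.748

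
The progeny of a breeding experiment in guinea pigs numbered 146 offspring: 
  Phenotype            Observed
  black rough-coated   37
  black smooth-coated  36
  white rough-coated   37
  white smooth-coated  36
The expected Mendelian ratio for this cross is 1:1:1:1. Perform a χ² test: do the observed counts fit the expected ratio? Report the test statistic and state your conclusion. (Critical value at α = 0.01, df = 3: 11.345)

0.027; consistent

Total ratio parts = 4. Expected numbers out of 146:
  black rough-coated: 146 × 1/4 = 36.5
  black smooth-coated: 146 × 1/4 = 36.5
  white rough-coated: 146 × 1/4 = 36.5
  white smooth-coated: 146 × 1/4 = 36.5
χ² = Σ (O − E)² / E
  black rough-coated: (37 − 36.5)² / 36.5 = 0.0068
  black smooth-coated: (36 − 36.5)² / 36.5 = 0.0068
  white rough-coated: (37 − 36.5)² / 36.5 = 0.0068
  white smooth-coated: (36 − 36.5)² / 36.5 = 0.0068
χ² = 0.0068 + 0.0068 + 0.0068 + 0.0068 = 0.0272 ≈ 0.027
Degrees of freedom = 4 − 1 = 3; critical value at α = 0.01 is 11.345.
Since 0.027 < 11.345, we fail to reject the null hypothesis — the data are consistent with the 1:1:1:1 ratio.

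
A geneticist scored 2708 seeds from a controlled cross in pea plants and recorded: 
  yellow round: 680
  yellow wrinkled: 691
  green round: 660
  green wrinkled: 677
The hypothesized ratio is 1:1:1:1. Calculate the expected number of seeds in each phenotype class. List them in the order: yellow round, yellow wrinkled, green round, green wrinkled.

677, 677, 677, 677

Total ratio parts = 4. Expected numbers out of 2708:
  yellow round: 2708 × 1/4 = 677
  yellow wrinkled: 2708 × 1/4 = 677
  green round: 2708 × 1/4 = 677
  green wrinkled: 2708 × 1/4 = 677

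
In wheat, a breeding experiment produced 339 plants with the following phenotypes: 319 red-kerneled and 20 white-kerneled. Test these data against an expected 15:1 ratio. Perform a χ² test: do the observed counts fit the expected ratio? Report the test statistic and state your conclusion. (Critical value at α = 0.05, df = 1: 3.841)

0.071; consistent

The 15:1 ratio has 16 parts, so with N = 339 the expected counts are:
  red-kerneled: 339 × 15/16 = 317.8125
  white-kerneled: 339 × 1/16 = 21.1875
χ² = Σ (O − E)² / E
  red-kerneled: (319 − 317.8125)² / 317.8125 = 0.0044
  white-kerneled: (20 − 21.1875)² / 21.1875 = 0.0666
χ² = 0.0044 + 0.0666 = 0.071
Degrees of freedom = 2 − 1 = 1; critical value at α = 0.05 is 3.841.
Since 0.071 < 3.841, we fail to reject the null hypothesis — the data are consistent with the 15:1 ratio.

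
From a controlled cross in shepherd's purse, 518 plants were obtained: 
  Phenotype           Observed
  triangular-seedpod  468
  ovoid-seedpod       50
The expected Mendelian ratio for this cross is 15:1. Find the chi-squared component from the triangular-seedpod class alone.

Total ratio parts = 16. Expected numbers out of 518:
  triangular-seedpod: 518 × 15/16 = 485.625
  ovoid-seedpod: 518 × 1/16 = 32.375
Contribution of triangular-seedpod: (468 − 485.625)² / 485.625 = 0.6397

0.640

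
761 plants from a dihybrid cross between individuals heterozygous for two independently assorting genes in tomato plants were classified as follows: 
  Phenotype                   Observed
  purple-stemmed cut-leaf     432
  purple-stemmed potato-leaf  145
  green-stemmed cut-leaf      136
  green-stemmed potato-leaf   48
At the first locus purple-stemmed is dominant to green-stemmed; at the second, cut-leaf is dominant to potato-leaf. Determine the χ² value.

A dihybrid F₂ with independent assortment and complete dominance at both loci gives a 9:3:3:1 phenotypic ratio.
The 9:3:3:1 ratio has 16 parts, so with N = 761 the expected counts are:
  purple-stemmed cut-leaf: 761 × 9/16 = 428.0625
  purple-stemmed potato-leaf: 761 × 3/16 = 142.6875
  green-stemmed cut-leaf: 761 × 3/16 = 142.6875
  green-stemmed potato-leaf: 761 × 1/16 = 47.5625
χ² = Σ (O − E)² / E
  purple-stemmed cut-leaf: (432 − 428.0625)² / 428.0625 = 0.0362
  purple-stemmed potato-leaf: (145 − 142.6875)² / 142.6875 = 0.0375
  green-stemmed cut-leaf: (136 − 142.6875)² / 142.6875 = 0.3134
  green-stemmed potato-leaf: (48 − 47.5625)² / 47.5625 = 0.0040
χ² = 0.0362 + 0.0375 + 0.3134 + 0.0040 = 0.3911 ≈ 0.391

0.391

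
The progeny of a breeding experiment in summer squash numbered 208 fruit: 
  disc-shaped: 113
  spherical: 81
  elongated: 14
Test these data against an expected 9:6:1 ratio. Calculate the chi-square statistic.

0.329

The 9:6:1 ratio has 16 parts, so with N = 208 the expected counts are:
  disc-shaped: 208 × 9/16 = 117
  spherical: 208 × 6/16 = 78
  elongated: 208 × 1/16 = 13
χ² = Σ (O − E)² / E
  disc-shaped: (113 − 117)² / 117 = 0.1368
  spherical: (81 − 78)² / 78 = 0.1154
  elongated: (14 − 13)² / 13 = 0.0769
χ² = 0.1368 + 0.1154 + 0.0769 = 0.3291 ≈ 0.329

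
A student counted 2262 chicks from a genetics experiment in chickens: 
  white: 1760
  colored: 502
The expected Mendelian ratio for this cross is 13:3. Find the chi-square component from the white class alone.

3.300

Expected counts for N = 2262 under a 13:3 ratio (total parts = 16):
  white: 2262 × 13/16 = 1837.875
  colored: 2262 × 3/16 = 424.125
Contribution of white: (1760 − 1837.875)² / 1837.875 = 3.2997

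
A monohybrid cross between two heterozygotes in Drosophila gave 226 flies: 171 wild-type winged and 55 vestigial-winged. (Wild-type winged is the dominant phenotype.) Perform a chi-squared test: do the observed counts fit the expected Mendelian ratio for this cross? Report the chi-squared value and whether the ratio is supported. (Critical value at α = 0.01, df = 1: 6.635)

0.053; consistent

For a monohybrid cross between heterozygotes with complete dominance, the expected phenotypic ratio is 3:1.
Expected counts for N = 226 under a 3:1 ratio (total parts = 4):
  wild-type winged: 226 × 3/4 = 169.5
  vestigial-winged: 226 × 1/4 = 56.5
χ² = Σ (O − E)² / E
  wild-type winged: (171 − 169.5)² / 169.5 = 0.0133
  vestigial-winged: (55 − 56.5)² / 56.5 = 0.0398
χ² = 0.0133 + 0.0398 = 0.0531 ≈ 0.053
Degrees of freedom = 2 − 1 = 1; critical value at α = 0.01 is 6.635.
Since 0.053 < 6.635, we fail to reject the null hypothesis — the data are consistent with the 3:1 ratio.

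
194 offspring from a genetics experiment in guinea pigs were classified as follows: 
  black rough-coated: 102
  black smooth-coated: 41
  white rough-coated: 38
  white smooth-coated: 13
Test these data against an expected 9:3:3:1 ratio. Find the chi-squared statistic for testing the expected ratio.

Total ratio parts = 16. Expected numbers out of 194:
  black rough-coated: 194 × 9/16 = 109.125
  black smooth-coated: 194 × 3/16 = 36.375
  white rough-coated: 194 × 3/16 = 36.375
  white smooth-coated: 194 × 1/16 = 12.125
χ² = Σ (O − E)² / E
  black rough-coated: (102 − 109.125)² / 109.125 = 0.4652
  black smooth-coated: (41 − 36.375)² / 36.375 = 0.5881
  white rough-coated: (38 − 36.375)² / 36.375 = 0.0726
  white smooth-coated: (13 − 12.125)² / 12.125 = 0.0631
χ² = 0.4652 + 0.5881 + 0.0726 + 0.0631 = 1.189

1.189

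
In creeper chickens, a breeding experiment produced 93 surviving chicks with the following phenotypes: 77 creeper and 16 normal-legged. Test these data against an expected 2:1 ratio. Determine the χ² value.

Total ratio parts = 3. Expected numbers out of 93:
  creeper: 93 × 2/3 = 62
  normal-legged: 93 × 1/3 = 31
χ² = Σ (O − E)² / E
  creeper: (77 − 62)² / 62 = 3.6290
  normal-legged: (16 − 31)² / 31 = 7.2581
χ² = 3.6290 + 7.2581 = 10.8871 ≈ 10.887

10.887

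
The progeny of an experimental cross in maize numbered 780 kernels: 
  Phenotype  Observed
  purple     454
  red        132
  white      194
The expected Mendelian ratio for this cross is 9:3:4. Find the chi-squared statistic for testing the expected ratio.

1.924

Expected counts for N = 780 under a 9:3:4 ratio (total parts = 16):
  purple: 780 × 9/16 = 438.75
  red: 780 × 3/16 = 146.25
  white: 780 × 4/16 = 195
χ² = Σ (O − E)² / E
  purple: (454 − 438.75)² / 438.75 = 0.5301
  red: (132 − 146.25)² / 146.25 = 1.3885
  white: (194 − 195)² / 195 = 0.0051
χ² = 0.5301 + 1.3885 + 0.0051 = 1.9237 ≈ 1.924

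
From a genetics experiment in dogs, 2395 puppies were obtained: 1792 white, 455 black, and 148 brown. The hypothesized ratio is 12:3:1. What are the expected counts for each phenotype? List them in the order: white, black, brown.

Expected counts for N = 2395 under a 12:3:1 ratio (total parts = 16):
  white: 2395 × 12/16 = 1796.25
  black: 2395 × 3/16 = 449.0625
  brown: 2395 × 1/16 = 149.6875

1796.25, 449.0625, 149.6875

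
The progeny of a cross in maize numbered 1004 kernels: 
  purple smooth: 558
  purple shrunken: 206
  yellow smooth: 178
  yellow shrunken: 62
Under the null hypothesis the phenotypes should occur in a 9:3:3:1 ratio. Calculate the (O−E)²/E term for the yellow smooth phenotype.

0.558

Total ratio parts = 16. Expected numbers out of 1004:
  purple smooth: 1004 × 9/16 = 564.75
  purple shrunken: 1004 × 3/16 = 188.25
  yellow smooth: 1004 × 3/16 = 188.25
  yellow shrunken: 1004 × 1/16 = 62.75
Contribution of yellow smooth: (178 − 188.25)² / 188.25 = 0.5581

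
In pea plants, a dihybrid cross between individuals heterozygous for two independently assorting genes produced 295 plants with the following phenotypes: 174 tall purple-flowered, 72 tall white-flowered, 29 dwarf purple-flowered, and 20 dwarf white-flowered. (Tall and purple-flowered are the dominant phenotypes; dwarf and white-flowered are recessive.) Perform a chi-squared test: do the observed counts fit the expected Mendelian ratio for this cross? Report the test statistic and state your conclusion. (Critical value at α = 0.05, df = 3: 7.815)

A dihybrid F₂ with independent assortment and complete dominance at both loci gives a 9:3:3:1 phenotypic ratio.
Under the 9:3:3:1 hypothesis (Σ ratio = 16, N = 295):
  tall purple-flowered: 295 × 9/16 = 165.9375
  tall white-flowered: 295 × 3/16 = 55.3125
  dwarf purple-flowered: 295 × 3/16 = 55.3125
  dwarf white-flowered: 295 × 1/16 = 18.4375
χ² = Σ (O − E)² / E
  tall purple-flowered: (174 − 165.9375)² / 165.9375 = 0.3917
  tall white-flowered: (72 − 55.3125)² / 55.3125 = 5.0345
  dwarf purple-flowered: (29 − 55.3125)² / 55.3125 = 12.5170
  dwarf white-flowered: (20 − 18.4375)² / 18.4375 = 0.1324
χ² = 0.3917 + 5.0345 + 12.5170 + 0.1324 = 18.0756 ≈ 18.076
Degrees of freedom = 4 − 1 = 3; critical value at α = 0.05 is 7.815.
Since 18.076 > 7.815, we reject the null hypothesis — the data do not fit the 9:3:3:1 ratio.

18.076; not consistent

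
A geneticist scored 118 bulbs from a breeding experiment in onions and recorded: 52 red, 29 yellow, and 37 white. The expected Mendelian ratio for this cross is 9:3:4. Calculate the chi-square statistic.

7.156

Expected counts for N = 118 under a 9:3:4 ratio (total parts = 16):
  red: 118 × 9/16 = 66.375
  yellow: 118 × 3/16 = 22.125
  white: 118 × 4/16 = 29.5
χ² = Σ (O − E)² / E
  red: (52 − 66.375)² / 66.375 = 3.1132
  yellow: (29 − 22.125)² / 22.125 = 2.1363
  white: (37 − 29.5)² / 29.5 = 1.9068
χ² = 3.1132 + 2.1363 + 1.9068 = 7.1563 ≈ 7.156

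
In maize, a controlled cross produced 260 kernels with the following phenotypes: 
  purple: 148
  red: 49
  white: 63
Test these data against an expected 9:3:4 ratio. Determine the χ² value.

The 9:3:4 ratio has 16 parts, so with N = 260 the expected counts are:
  purple: 260 × 9/16 = 146.25
  red: 260 × 3/16 = 48.75
  white: 260 × 4/16 = 65
χ² = Σ (O − E)² / E
  purple: (148 − 146.25)² / 146.25 = 0.0209
  red: (49 − 48.75)² / 48.75 = 0.0013
  white: (63 − 65)² / 65 = 0.0615
χ² = 0.0209 + 0.0013 + 0.0615 = 0.0837 ≈ 0.084

0.084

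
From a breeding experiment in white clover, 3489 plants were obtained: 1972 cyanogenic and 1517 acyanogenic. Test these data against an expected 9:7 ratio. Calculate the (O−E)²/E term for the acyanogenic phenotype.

The 9:7 ratio has 16 parts, so with N = 3489 the expected counts are:
  cyanogenic: 3489 × 9/16 = 1962.5625
  acyanogenic: 3489 × 7/16 = 1526.4375
Contribution of acyanogenic: (1517 − 1526.4375)² / 1526.4375 = 0.0583

0.058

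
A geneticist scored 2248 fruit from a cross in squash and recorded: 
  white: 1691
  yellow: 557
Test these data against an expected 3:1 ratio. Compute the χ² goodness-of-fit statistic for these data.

Expected counts for N = 2248 under a 3:1 ratio (total parts = 4):
  white: 2248 × 3/4 = 1686
  yellow: 2248 × 1/4 = 562
χ² = Σ (O − E)² / E
  white: (1691 − 1686)² / 1686 = 0.0148
  yellow: (557 − 562)² / 562 = 0.0445
χ² = 0.0148 + 0.0445 = 0.0593 ≈ 0.059

0.059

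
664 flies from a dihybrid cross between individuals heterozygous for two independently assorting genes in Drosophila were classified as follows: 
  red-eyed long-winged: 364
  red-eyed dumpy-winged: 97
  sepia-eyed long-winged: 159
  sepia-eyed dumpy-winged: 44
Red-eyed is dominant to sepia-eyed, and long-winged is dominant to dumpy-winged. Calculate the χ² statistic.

16.027

A dihybrid F₂ with independent assortment and complete dominance at both loci gives a 9:3:3:1 phenotypic ratio.
Expected counts for N = 664 under a 9:3:3:1 ratio (total parts = 16):
  red-eyed long-winged: 664 × 9/16 = 373.5
  red-eyed dumpy-winged: 664 × 3/16 = 124.5
  sepia-eyed long-winged: 664 × 3/16 = 124.5
  sepia-eyed dumpy-winged: 664 × 1/16 = 41.5
χ² = Σ (O − E)² / E
  red-eyed long-winged: (364 − 373.5)² / 373.5 = 0.2416
  red-eyed dumpy-winged: (97 − 124.5)² / 124.5 = 6.0743
  sepia-eyed long-winged: (159 − 124.5)² / 124.5 = 9.5602
  sepia-eyed dumpy-winged: (44 − 41.5)² / 41.5 = 0.1506
χ² = 0.2416 + 6.0743 + 9.5602 + 0.1506 = 16.0267 ≈ 16.027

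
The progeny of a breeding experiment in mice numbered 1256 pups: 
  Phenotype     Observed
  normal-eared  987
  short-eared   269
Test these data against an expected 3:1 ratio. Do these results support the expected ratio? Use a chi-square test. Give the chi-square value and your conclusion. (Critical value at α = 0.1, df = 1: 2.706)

8.599; not consistent

Expected counts for N = 1256 under a 3:1 ratio (total parts = 4):
  normal-eared: 1256 × 3/4 = 942
  short-eared: 1256 × 1/4 = 314
χ² = Σ (O − E)² / E
  normal-eared: (987 − 942)² / 942 = 2.1497
  short-eared: (269 − 314)² / 314 = 6.4490
χ² = 2.1497 + 6.4490 = 8.5987 ≈ 8.599
Degrees of freedom = 2 − 1 = 1; critical value at α = 0.1 is 2.706.
Since 8.599 > 2.706, we reject the null hypothesis — the data do not fit the 3:1 ratio.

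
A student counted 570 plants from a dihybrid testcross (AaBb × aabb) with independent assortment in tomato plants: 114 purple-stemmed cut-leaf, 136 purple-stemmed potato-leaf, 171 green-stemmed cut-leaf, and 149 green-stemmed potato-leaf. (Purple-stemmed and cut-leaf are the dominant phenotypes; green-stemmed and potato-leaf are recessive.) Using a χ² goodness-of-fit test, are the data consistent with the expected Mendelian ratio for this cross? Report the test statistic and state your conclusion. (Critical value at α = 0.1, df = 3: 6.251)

A dihybrid testcross with independent assortment gives a 1:1:1:1 ratio.
Total ratio parts = 4. Expected numbers out of 570:
  purple-stemmed cut-leaf: 570 × 1/4 = 142.5
  purple-stemmed potato-leaf: 570 × 1/4 = 142.5
  green-stemmed cut-leaf: 570 × 1/4 = 142.5
  green-stemmed potato-leaf: 570 × 1/4 = 142.5
χ² = Σ (O − E)² / E
  purple-stemmed cut-leaf: (114 − 142.5)² / 142.5 = 5.7000
  purple-stemmed potato-leaf: (136 − 142.5)² / 142.5 = 0.2965
  green-stemmed cut-leaf: (171 − 142.5)² / 142.5 = 5.7000
  green-stemmed potato-leaf: (149 − 142.5)² / 142.5 = 0.2965
χ² = 5.7000 + 0.2965 + 5.7000 + 0.2965 = 11.993
Degrees of freedom = 4 − 1 = 3; critical value at α = 0.1 is 6.251.
Since 11.993 > 6.251, we reject the null hypothesis — the data do not fit the 1:1:1:1 ratio.

11.993; not consistent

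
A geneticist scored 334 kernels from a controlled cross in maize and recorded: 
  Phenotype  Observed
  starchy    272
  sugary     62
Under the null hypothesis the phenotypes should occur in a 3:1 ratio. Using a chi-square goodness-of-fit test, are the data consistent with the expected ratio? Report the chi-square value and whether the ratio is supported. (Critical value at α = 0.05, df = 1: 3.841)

7.381; not consistent

Under the 3:1 hypothesis (Σ ratio = 4, N = 334):
  starchy: 334 × 3/4 = 250.5
  sugary: 334 × 1/4 = 83.5
χ² = Σ (O − E)² / E
  starchy: (272 − 250.5)² / 250.5 = 1.8453
  sugary: (62 − 83.5)² / 83.5 = 5.5359
χ² = 1.8453 + 5.5359 = 7.3812 ≈ 7.381
Degrees of freedom = 2 − 1 = 1; critical value at α = 0.05 is 3.841.
Since 7.381 > 3.841, we reject the null hypothesis — the data do not fit the 3:1 ratio.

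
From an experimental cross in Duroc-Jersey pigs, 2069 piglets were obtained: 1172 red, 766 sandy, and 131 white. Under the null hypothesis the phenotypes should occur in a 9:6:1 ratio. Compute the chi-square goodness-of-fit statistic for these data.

Under the 9:6:1 hypothesis (Σ ratio = 16, N = 2069):
  red: 2069 × 9/16 = 1163.8125
  sandy: 2069 × 6/16 = 775.875
  white: 2069 × 1/16 = 129.3125
χ² = Σ (O − E)² / E
  red: (1172 − 1163.8125)² / 1163.8125 = 0.0576
  sandy: (766 − 775.875)² / 775.875 = 0.1257
  white: (131 − 129.3125)² / 129.3125 = 0.0220
χ² = 0.0576 + 0.1257 + 0.0220 = 0.2053 ≈ 0.205

0.205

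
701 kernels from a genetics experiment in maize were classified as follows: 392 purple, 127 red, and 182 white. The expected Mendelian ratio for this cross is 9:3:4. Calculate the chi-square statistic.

0.423

Total ratio parts = 16. Expected numbers out of 701:
  purple: 701 × 9/16 = 394.3125
  red: 701 × 3/16 = 131.4375
  white: 701 × 4/16 = 175.25
χ² = Σ (O − E)² / E
  purple: (392 − 394.3125)² / 394.3125 = 0.0136
  red: (127 − 131.4375)² / 131.4375 = 0.1498
  white: (182 − 175.25)² / 175.25 = 0.2600
χ² = 0.0136 + 0.1498 + 0.2600 = 0.4234 ≈ 0.423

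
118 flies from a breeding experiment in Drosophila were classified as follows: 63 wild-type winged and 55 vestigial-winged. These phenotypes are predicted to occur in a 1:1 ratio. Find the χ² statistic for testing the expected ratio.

0.542

Expected counts for N = 118 under a 1:1 ratio (total parts = 2):
  wild-type winged: 118 × 1/2 = 59
  vestigial-winged: 118 × 1/2 = 59
χ² = Σ (O − E)² / E
  wild-type winged: (63 − 59)² / 59 = 0.2712
  vestigial-winged: (55 − 59)² / 59 = 0.2712
χ² = 0.2712 + 0.2712 = 0.5424 ≈ 0.542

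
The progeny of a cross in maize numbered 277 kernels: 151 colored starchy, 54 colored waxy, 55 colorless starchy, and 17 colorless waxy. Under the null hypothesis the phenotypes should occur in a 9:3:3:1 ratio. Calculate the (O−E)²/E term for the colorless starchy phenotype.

The 9:3:3:1 ratio has 16 parts, so with N = 277 the expected counts are:
  colored starchy: 277 × 9/16 = 155.8125
  colored waxy: 277 × 3/16 = 51.9375
  colorless starchy: 277 × 3/16 = 51.9375
  colorless waxy: 277 × 1/16 = 17.3125
Contribution of colorless starchy: (55 − 51.9375)² / 51.9375 = 0.1806

0.181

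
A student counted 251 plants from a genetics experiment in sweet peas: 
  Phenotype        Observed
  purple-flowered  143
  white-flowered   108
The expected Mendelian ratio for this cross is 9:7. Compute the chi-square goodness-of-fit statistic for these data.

The 9:7 ratio has 16 parts, so with N = 251 the expected counts are:
  purple-flowered: 251 × 9/16 = 141.1875
  white-flowered: 251 × 7/16 = 109.8125
χ² = Σ (O − E)² / E
  purple-flowered: (143 − 141.1875)² / 141.1875 = 0.0233
  white-flowered: (108 − 109.8125)² / 109.8125 = 0.0299
χ² = 0.0233 + 0.0299 = 0.0532 ≈ 0.053

0.053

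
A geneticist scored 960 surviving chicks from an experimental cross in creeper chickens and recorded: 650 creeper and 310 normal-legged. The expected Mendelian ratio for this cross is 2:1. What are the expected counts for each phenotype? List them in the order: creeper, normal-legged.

640, 320

Total ratio parts = 3. Expected numbers out of 960:
  creeper: 960 × 2/3 = 640
  normal-legged: 960 × 1/3 = 320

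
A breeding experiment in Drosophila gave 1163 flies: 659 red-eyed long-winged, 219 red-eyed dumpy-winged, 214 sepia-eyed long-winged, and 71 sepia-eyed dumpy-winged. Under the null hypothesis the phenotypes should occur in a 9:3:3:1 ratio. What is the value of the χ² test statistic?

The 9:3:3:1 ratio has 16 parts, so with N = 1163 the expected counts are:
  red-eyed long-winged: 1163 × 9/16 = 654.1875
  red-eyed dumpy-winged: 1163 × 3/16 = 218.0625
  sepia-eyed long-winged: 1163 × 3/16 = 218.0625
  sepia-eyed dumpy-winged: 1163 × 1/16 = 72.6875
χ² = Σ (O − E)² / E
  red-eyed long-winged: (659 − 654.1875)² / 654.1875 = 0.0354
  red-eyed dumpy-winged: (219 − 218.0625)² / 218.0625 = 0.0040
  sepia-eyed long-winged: (214 − 218.0625)² / 218.0625 = 0.0757
  sepia-eyed dumpy-winged: (71 − 72.6875)² / 72.6875 = 0.0392
χ² = 0.0354 + 0.0040 + 0.0757 + 0.0392 = 0.1543 ≈ 0.154

0.154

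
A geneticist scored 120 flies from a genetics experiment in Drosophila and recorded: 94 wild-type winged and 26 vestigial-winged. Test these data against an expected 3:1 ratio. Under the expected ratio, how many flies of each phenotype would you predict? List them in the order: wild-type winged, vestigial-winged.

The 3:1 ratio has 4 parts, so with N = 120 the expected counts are:
  wild-type winged: 120 × 3/4 = 90
  vestigial-winged: 120 × 1/4 = 30

90, 30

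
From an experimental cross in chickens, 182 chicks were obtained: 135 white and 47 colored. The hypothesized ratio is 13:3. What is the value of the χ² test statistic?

5.979

Total ratio parts = 16. Expected numbers out of 182:
  white: 182 × 13/16 = 147.875
  colored: 182 × 3/16 = 34.125
χ² = Σ (O − E)² / E
  white: (135 − 147.875)² / 147.875 = 1.1210
  colored: (47 − 34.125)² / 34.125 = 4.8576
χ² = 1.1210 + 4.8576 = 5.9786 ≈ 5.979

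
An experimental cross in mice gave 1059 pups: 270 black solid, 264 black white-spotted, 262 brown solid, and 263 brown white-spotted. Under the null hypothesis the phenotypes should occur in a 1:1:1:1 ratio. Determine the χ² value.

Under the 1:1:1:1 hypothesis (Σ ratio = 4, N = 1059):
  black solid: 1059 × 1/4 = 264.75
  black white-spotted: 1059 × 1/4 = 264.75
  brown solid: 1059 × 1/4 = 264.75
  brown white-spotted: 1059 × 1/4 = 264.75
χ² = Σ (O − E)² / E
  black solid: (270 − 264.75)² / 264.75 = 0.1041
  black white-spotted: (264 − 264.75)² / 264.75 = 0.0021
  brown solid: (262 − 264.75)² / 264.75 = 0.0286
  brown white-spotted: (263 − 264.75)² / 264.75 = 0.0116
χ² = 0.1041 + 0.0021 + 0.0286 + 0.0116 = 0.1464 ≈ 0.146

0.146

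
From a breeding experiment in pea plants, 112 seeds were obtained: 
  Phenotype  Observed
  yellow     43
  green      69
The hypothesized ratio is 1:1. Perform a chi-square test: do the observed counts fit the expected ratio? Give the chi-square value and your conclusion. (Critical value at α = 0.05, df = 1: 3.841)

The 1:1 ratio has 2 parts, so with N = 112 the expected counts are:
  yellow: 112 × 1/2 = 56
  green: 112 × 1/2 = 56
χ² = Σ (O − E)² / E
  yellow: (43 − 56)² / 56 = 3.0179
  green: (69 − 56)² / 56 = 3.0179
χ² = 3.0179 + 3.0179 = 6.0358 ≈ 6.036
Degrees of freedom = 2 − 1 = 1; critical value at α = 0.05 is 3.841.
Since 6.036 > 3.841, we reject the null hypothesis — the data do not fit the 1:1 ratio.

6.036; not consistent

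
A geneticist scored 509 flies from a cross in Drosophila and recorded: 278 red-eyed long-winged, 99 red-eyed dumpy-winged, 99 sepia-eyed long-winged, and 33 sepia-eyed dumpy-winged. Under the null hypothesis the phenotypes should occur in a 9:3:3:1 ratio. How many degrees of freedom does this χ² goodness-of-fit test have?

3

A goodness-of-fit test with 4 phenotype classes has df = 4 − 1 = 3.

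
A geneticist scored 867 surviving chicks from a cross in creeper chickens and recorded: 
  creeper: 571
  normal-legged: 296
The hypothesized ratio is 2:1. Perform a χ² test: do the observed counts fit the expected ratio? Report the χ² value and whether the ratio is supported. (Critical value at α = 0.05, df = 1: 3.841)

The 2:1 ratio has 3 parts, so with N = 867 the expected counts are:
  creeper: 867 × 2/3 = 578
  normal-legged: 867 × 1/3 = 289
χ² = Σ (O − E)² / E
  creeper: (571 − 578)² / 578 = 0.0848
  normal-legged: (296 − 289)² / 289 = 0.1696
χ² = 0.0848 + 0.1696 = 0.2544 ≈ 0.254
Degrees of freedom = 2 − 1 = 1; critical value at α = 0.05 is 3.841.
Since 0.254 < 3.841, we fail to reject the null hypothesis — the data are consistent with the 2:1 ratio.

0.254; consistent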